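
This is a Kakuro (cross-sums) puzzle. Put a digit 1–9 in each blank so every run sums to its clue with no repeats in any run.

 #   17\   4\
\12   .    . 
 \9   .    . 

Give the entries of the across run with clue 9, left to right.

17 in 2 cells must be {8,9}; 4 in 2 cells must be {1,3}.
The 12 across and the 4 down share only 3, so R1C2 = 3.
The 9 across and the 17 down share only 8, so R2C1 = 8.
R2C2 = 9 − 8 = 1 completes the 9 across.
R1C1 = 12 − 3 = 9 completes the 12 across.

8, 1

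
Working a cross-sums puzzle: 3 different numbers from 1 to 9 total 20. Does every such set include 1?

No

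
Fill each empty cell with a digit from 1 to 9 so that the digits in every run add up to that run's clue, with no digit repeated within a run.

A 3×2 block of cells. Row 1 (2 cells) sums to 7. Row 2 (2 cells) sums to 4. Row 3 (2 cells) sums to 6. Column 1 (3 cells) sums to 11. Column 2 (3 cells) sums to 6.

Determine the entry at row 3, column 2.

2

4 in 2 cells must be {1,3}; 6 in 3 cells must be {1,2,3}.
Nothing is forced directly, so branch on (2,1), whose candidates are 1 or 3. If (2,1) = 3: that forces (2,2) = 1, (3,2) = 2, (1,2) = 3, after which (3,1) would have to be in {4} for the 6 across but in {1,2,6,7} for the 11 down — contradiction. So (2,1) = 1.
(2,2) = 4 − 1 = 3 completes the 4 across.
Nothing is forced directly, so branch on (1,2), whose candidates are 1 or 2. If (1,2) = 2: then (1,1) would have to be in {5} for the 7 across but in {2,3,4,6,7,8} for the 11 down — contradiction. So (1,2) = 1.
(1,1) = 7 − 1 = 6 completes the 7 across.
(3,1) = 11 − 7 = 4 completes the 11 down.
(3,2) = 6 − 4 = 2 completes the 6 across.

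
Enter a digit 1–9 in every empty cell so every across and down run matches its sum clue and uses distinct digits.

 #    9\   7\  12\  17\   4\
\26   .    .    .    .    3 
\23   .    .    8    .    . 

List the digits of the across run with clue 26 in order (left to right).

17 in 2 cells must be {8,9}; 4 in 2 cells must be {1,3}.
R1C3 = 12 − 8 = 4 completes the 12 down.
Given what's placed, R2C4 must be 9 to fit the 23 across and 17 down.
R2C5 = 4 − 3 = 1 completes the 4 down.
R1C4 = 17 − 9 = 8 completes the 17 down.
Nothing is forced directly, so branch on R2C1, whose candidates are 2 or 3. If R2C1 = 2: then R1C1 would have to be in {2,5,6,9} for the 26 across but in {7} for the 9 down — contradiction. So R2C1 = 3.
R1C1 = 9 − 3 = 6 completes the 9 down.
R1C2 = 26 − 21 = 5 completes the 26 across.

6, 5, 4, 8, 3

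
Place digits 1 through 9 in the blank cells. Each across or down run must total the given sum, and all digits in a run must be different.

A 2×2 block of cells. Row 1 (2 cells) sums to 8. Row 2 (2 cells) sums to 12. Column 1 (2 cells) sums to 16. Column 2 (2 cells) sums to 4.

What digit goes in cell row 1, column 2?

16 in 2 cells must be {7,9}; 4 in 2 cells must be {1,3}.
The 8 across and the 16 down share only 7, so (1,1) = 7.
(1,2) = 8 − 7 = 1 completes the 8 across.
(2,1) = 16 − 7 = 9 completes the 16 down.
(2,2) = 12 − 9 = 3 completes the 12 across.

1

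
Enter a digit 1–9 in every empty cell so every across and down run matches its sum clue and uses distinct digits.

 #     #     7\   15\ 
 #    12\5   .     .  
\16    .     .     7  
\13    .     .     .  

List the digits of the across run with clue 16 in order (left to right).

5, 4, 7

7 in 3 cells must be {1,2,4}.
Nothing is forced directly, so branch on R1C3, whose candidates are 2 or 3. If R1C3 = 2: then R1C2 would have to be in {3} for the 5 across but in {1,2,4} for the 7 down — contradiction. So R1C3 = 3.
R1C2 = 5 − 3 = 2 completes the 5 across.
R3C3 = 15 − 10 = 5 completes the 15 down.
Given what's placed, R3C1 must be 7 to fit the 13 across and 12 down.
R3C2 = 13 − 12 = 1 completes the 13 across.
R2C1 = 12 − 7 = 5 completes the 12 down.
R2C2 = 16 − 12 = 4 completes the 16 across.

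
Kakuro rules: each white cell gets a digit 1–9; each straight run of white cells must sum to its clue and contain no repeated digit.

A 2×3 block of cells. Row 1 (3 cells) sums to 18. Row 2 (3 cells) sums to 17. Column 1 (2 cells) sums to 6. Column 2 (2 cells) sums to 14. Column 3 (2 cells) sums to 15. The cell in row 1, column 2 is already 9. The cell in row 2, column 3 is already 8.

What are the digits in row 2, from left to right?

4, 5, 8

(1,3) = 15 − 8 = 7 completes the 15 down.
(2,2) = 14 − 9 = 5 completes the 14 down.
(1,1) = 18 − 16 = 2 completes the 18 across.
(2,1) = 17 − 13 = 4 completes the 17 across.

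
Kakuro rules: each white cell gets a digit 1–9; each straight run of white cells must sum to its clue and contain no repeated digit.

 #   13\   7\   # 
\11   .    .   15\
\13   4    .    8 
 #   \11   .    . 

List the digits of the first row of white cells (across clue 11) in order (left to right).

7 in 3 cells must be {1,2,4}.
R1C1 = 13 − 4 = 9 completes the 13 down.
R1C2 = 11 − 9 = 2 completes the 11 across.
R2C2 = 13 − 12 = 1 completes the 13 across.
R3C2 = 7 − 3 = 4 completes the 7 down.
R3C3 = 11 − 4 = 7 completes the 11 across.

9 2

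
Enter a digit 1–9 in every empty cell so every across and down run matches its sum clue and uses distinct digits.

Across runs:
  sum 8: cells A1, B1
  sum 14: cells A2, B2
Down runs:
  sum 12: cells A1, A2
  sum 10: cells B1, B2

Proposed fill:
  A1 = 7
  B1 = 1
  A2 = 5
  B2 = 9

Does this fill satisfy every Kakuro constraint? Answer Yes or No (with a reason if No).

Across: 7+1=8; 5+9=14. Down: 7+5=12; 1+9=10. No digit repeats within any run.

Yes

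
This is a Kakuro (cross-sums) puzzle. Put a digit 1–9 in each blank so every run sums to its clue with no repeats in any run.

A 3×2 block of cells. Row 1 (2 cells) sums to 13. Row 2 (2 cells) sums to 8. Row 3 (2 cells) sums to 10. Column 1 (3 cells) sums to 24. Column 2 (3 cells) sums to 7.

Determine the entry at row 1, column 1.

9

24 in 3 cells must be {7,8,9}; 7 in 3 cells must be {1,2,4}.
The 13 across and the 7 down share only 4, so (1,2) = 4.
The 8 across and the 24 down share only 7, so (2,1) = 7.
(2,2) = 8 − 7 = 1 completes the 8 across.
(3,2) = 7 − 5 = 2 completes the 7 down.
(1,1) = 13 − 4 = 9 completes the 13 across.
(3,1) = 10 − 2 = 8 completes the 10 across.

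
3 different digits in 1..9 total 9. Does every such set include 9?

No

Counterexample: {1,2,6} sums to 9 without using 9.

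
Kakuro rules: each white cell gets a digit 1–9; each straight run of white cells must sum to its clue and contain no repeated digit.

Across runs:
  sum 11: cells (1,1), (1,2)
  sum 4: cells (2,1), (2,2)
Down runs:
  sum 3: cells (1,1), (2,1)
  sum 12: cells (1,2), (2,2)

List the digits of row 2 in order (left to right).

4 in 2 cells must be {1,3}; 3 in 2 cells must be {1,2}.
The 11 across and the 3 down share only 2, so (1,1) = 2.
(1,2) = 11 − 2 = 9 completes the 11 across.
(2,1) = 3 − 2 = 1 completes the 3 down.
(2,2) = 4 − 1 = 3 completes the 4 across.

1, 3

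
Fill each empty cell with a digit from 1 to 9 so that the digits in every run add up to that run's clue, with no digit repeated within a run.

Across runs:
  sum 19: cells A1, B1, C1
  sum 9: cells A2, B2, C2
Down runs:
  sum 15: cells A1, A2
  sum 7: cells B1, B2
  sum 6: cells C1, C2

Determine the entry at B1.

6

The 9 across and the 15 down share only 6, so A2 = 6.
A1 = 15 − 6 = 9 completes the 15 down.
Nothing is forced directly, so branch on C1, whose candidates are 2 or 4. If C1 = 2: then B1 would have to be in {8} for the 19 across but in {1,2,3,4,5,6} for the 7 down — contradiction. So C1 = 4.
B1 = 19 − 13 = 6 completes the 19 across.
B2 = 7 − 6 = 1 completes the 7 down.
C2 = 9 − 7 = 2 completes the 9 across.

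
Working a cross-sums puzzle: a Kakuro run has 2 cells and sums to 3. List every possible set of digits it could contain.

{1,2}

2 distinct digits from 1–9 sum between 3 and 17.
Only one set works: {1,2}.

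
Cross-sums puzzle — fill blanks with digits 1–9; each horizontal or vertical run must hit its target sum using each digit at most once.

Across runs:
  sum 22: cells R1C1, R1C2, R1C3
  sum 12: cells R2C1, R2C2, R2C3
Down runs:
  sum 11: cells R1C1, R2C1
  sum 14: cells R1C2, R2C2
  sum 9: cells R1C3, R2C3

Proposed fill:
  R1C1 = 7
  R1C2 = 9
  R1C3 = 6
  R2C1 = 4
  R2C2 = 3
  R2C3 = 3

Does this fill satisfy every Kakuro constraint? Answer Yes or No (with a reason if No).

No — the across run R2C1–R2C3 sums to 10, not 12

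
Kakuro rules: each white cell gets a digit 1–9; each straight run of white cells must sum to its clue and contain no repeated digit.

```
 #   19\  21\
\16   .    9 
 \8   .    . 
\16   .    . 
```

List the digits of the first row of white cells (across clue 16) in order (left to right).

7, 9

16 in 2 cells must be {7,9}.
R1C1 = 16 − 9 = 7 completes the 16 across.
Given what's placed, R2C1 must be 3 to fit the 8 across and 19 down.
R2C2 = 8 − 3 = 5 completes the 8 across.
R3C1 = 19 − 10 = 9 completes the 19 down.
R3C2 = 16 − 9 = 7 completes the 16 across.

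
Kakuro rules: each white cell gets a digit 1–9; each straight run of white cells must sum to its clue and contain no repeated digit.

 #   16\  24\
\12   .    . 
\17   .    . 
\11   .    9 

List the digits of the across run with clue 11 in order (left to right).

17 in 2 cells must be {8,9}; 24 in 3 cells must be {7,8,9}.
R2C2 = 8: the only remaining digit allowed by both the 17 across and the 24 down.
R3C1 = 11 − 9 = 2 completes the 11 across.
R1C2 = 24 − 17 = 7 completes the 24 down.
R2C1 = 17 − 8 = 9 completes the 17 across.
R1C1 = 12 − 7 = 5 completes the 12 across.

2 9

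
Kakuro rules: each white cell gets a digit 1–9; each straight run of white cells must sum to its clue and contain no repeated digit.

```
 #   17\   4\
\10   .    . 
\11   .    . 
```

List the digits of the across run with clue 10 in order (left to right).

17 in 2 cells must be {8,9}; 4 in 2 cells must be {1,3}.
The 11 across and the 4 down share only 3, so R2C2 = 3.
R1C2 = 4 − 3 = 1 completes the 4 down.
R2C1 = 11 − 3 = 8 completes the 11 across.
R1C1 = 10 − 1 = 9 completes the 10 across.

9 1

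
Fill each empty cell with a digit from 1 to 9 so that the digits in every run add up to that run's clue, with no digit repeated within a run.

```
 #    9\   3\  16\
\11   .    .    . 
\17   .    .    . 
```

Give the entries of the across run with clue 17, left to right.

6, 2, 9

3 in 2 cells must be {1,2}; 16 in 2 cells must be {7,9}.
The 11 across and the 16 down share only 7, so R1C3 = 7.
R2C3 = 16 − 7 = 9 completes the 16 down.
Given what's placed, R1C2 must be 1 to fit the 11 across and 3 down.
R2C2 = 3 − 1 = 2 completes the 3 down.
R1C1 = 11 − 8 = 3 completes the 11 across.
R2C1 = 17 − 11 = 6 completes the 17 across.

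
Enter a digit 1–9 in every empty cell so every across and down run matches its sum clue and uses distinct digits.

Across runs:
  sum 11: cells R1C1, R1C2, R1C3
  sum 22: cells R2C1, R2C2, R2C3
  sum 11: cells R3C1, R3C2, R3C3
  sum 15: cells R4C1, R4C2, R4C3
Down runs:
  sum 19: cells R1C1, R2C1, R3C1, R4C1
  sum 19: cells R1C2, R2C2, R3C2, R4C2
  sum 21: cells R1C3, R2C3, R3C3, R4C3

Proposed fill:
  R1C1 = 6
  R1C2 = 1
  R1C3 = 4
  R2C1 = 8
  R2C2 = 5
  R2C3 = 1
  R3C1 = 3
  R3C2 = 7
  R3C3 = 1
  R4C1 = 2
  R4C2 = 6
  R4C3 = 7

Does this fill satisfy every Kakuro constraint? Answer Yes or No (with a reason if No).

No — the across run R2C1–R2C3 sums to 14, not 22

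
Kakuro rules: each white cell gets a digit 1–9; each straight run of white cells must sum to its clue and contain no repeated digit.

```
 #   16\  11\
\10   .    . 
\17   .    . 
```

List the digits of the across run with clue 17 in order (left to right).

9 8

17 in 2 cells must be {8,9}; 16 in 2 cells must be {7,9}.
The 17 across and the 16 down share only 9, so R2C1 = 9.
R2C2 = 17 − 9 = 8 completes the 17 across.
R1C1 = 16 − 9 = 7 completes the 16 down.
R1C2 = 10 − 7 = 3 completes the 10 across.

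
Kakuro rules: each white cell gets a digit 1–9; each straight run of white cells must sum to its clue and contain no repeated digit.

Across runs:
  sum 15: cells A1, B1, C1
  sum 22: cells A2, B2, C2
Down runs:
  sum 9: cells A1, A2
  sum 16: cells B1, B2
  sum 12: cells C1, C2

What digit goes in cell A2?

6

16 in 2 cells must be {7,9}.
Nothing is forced directly, so branch on B1, whose candidates are 7 or 9. If B1 = 9: that forces B2 = 7, C2 = 9, after which C1 would have to be in {1,2,4,5} for the 15 across but in {3} for the 12 down — contradiction. So B1 = 7.
B2 = 16 − 7 = 9 completes the 16 down.
Nothing is forced directly, so branch on C1, whose candidates are 3 or 5. If C1 = 3: that forces A1 = 5, after which A2 would have to be in {5,6,7,8} for the 22 across but in {4} for the 9 down — contradiction. So C1 = 5.
A1 = 15 − 12 = 3 completes the 15 across.
A2 = 9 − 3 = 6 completes the 9 down.
C2 = 22 − 15 = 7 completes the 22 across.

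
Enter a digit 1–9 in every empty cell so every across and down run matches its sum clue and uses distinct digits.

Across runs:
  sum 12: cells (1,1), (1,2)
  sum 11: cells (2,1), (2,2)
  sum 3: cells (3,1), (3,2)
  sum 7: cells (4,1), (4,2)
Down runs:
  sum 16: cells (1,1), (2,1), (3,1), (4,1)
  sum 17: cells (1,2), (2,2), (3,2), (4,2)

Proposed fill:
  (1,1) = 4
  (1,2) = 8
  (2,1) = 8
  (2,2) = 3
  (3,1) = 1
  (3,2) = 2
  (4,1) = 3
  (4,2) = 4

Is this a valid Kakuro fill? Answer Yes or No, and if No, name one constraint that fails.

Across: 4+8=12; 8+3=11; 1+2=3; 3+4=7. Down: 4+8+1+3=16; 8+3+2+4=17. No digit repeats within any run.

Yes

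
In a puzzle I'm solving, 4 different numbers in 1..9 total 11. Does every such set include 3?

Yes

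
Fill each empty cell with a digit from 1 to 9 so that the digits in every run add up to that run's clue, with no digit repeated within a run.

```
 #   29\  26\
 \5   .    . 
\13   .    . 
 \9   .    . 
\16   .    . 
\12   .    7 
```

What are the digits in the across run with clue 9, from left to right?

6 3

16 in 2 cells must be {7,9}.
R4C2 = 9: the only remaining digit allowed by both the 16 across and the 26 down.
R5C1 = 12 − 7 = 5 completes the 12 across.
R4C1 = 16 − 9 = 7 completes the 16 across.
Nothing is forced directly, so branch on R1C1, whose candidates are 2 or 3. If R1C1 = 2: that forces R1C2 = 3, R3C1 = 6, after which R3C2 would have to be in {3} for the 9 across but in {1,2,5,6} for the 26 down — contradiction. So R1C1 = 3.
R1C2 = 5 − 3 = 2 completes the 5 across.
Given what's placed, R2C2 must be 5 to fit the 13 across and 26 down.
R3C2 = 26 − 23 = 3 completes the 26 down.
R2C1 = 13 − 5 = 8 completes the 13 across.
R3C1 = 9 − 3 = 6 completes the 9 across.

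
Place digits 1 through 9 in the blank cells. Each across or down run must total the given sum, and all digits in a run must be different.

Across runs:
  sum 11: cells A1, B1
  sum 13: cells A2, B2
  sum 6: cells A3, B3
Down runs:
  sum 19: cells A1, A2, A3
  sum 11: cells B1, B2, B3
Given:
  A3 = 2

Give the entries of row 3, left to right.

2, 4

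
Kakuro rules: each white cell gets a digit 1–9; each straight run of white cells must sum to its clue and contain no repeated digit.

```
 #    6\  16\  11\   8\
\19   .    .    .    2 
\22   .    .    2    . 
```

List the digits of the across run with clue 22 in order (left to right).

16 in 2 cells must be {7,9}.
R1C3 = 11 − 2 = 9 completes the 11 down.
R2C4 = 8 − 2 = 6 completes the 8 down.
R1C2 = 7: the only remaining digit allowed by both the 19 across and the 16 down.
Given what's placed, R2C1 must be 5 to fit the 22 across and 6 down.
R2C2 = 22 − 13 = 9 completes the 22 across.
R1C1 = 19 − 18 = 1 completes the 19 across.

5, 9, 2, 6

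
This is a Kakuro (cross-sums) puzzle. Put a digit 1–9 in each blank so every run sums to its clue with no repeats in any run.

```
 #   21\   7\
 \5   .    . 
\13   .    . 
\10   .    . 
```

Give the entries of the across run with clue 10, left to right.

7 in 3 cells must be {1,2,4}.
The 5 across and the 21 down share only 4, so R1C1 = 4.
R1C2 = 5 − 4 = 1 completes the 5 across.
Given what's placed, R2C2 must be 4 to fit the 13 across and 7 down.
R3C2 = 7 − 5 = 2 completes the 7 down.
R2C1 = 13 − 4 = 9 completes the 13 across.
R3C1 = 10 − 2 = 8 completes the 10 across.

8, 2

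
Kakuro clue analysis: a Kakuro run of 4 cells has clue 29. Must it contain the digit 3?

No

The only way to make 29 from 4 distinct digits is {5,7,8,9}, which does not contain 3.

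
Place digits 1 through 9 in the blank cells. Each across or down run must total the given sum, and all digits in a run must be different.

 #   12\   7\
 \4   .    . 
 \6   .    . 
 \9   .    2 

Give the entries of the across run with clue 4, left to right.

3 1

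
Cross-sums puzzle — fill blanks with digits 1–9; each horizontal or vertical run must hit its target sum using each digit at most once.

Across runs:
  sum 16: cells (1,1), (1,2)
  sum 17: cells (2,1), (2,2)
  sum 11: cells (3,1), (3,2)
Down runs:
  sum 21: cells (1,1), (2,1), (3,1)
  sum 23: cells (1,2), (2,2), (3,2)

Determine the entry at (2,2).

8

16 in 2 cells must be {7,9}; 17 in 2 cells must be {8,9}; 23 in 3 cells must be {6,8,9}.
The 16 across and the 23 down share only 9, so (1,2) = 9.
Given what's placed, (2,2) must be 8 to fit the 17 across and 23 down.
(3,2) = 23 − 17 = 6 completes the 23 down.
(1,1) = 16 − 9 = 7 completes the 16 across.
(2,1) = 17 − 8 = 9 completes the 17 across.
(3,1) = 11 − 6 = 5 completes the 11 across.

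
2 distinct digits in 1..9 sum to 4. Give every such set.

{1,3}

2 distinct digits from 1–9 sum between 3 and 17.
Only one set works: {1,3}.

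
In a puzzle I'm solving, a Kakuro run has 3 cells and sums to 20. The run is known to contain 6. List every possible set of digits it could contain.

{5,6,9}

3 distinct digits from 1–9 sum between 6 and 24.
Keeping only sets containing 6.
Only one set works: {5,6,9}.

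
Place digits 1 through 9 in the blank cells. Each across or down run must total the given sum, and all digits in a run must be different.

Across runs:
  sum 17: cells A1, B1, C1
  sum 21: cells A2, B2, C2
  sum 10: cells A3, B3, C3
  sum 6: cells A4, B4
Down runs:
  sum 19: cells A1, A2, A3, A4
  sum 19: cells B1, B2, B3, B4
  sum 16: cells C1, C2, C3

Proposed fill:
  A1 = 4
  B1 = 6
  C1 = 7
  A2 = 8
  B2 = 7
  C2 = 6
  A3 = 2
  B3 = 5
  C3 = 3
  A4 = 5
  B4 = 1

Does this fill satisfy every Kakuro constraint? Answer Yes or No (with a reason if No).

Yes

Across: 4+6+7=17; 8+7+6=21; 2+5+3=10; 5+1=6. Down: 4+8+2+5=19; 6+7+5+1=19; 7+6+3=16. No digit repeats within any run.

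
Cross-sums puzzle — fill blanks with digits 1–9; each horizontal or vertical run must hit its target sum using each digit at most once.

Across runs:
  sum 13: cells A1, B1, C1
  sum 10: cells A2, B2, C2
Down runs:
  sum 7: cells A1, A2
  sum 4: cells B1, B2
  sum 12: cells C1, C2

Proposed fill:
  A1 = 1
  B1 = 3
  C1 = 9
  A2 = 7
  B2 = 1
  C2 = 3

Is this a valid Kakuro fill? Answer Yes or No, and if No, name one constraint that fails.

No — the across run A2–C2 sums to 11, not 10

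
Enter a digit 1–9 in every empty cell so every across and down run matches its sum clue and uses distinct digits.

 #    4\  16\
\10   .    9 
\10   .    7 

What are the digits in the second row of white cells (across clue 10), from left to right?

4 in 2 cells must be {1,3}; 16 in 2 cells must be {7,9}.
R1C1 = 10 − 9 = 1 completes the 10 across.
R2C1 = 10 − 7 = 3 completes the 10 across.

3 7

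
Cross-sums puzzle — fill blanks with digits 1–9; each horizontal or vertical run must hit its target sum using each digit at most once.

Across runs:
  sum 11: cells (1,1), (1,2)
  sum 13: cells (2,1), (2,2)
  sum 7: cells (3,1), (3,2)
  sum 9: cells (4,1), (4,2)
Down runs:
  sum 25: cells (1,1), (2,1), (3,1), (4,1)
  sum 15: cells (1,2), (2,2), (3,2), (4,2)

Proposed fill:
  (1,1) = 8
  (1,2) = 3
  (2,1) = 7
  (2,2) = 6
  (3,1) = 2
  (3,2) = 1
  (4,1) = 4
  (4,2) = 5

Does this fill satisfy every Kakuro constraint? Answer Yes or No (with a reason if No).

No — the across run (3,1)–(3,2) sums to 3, not 7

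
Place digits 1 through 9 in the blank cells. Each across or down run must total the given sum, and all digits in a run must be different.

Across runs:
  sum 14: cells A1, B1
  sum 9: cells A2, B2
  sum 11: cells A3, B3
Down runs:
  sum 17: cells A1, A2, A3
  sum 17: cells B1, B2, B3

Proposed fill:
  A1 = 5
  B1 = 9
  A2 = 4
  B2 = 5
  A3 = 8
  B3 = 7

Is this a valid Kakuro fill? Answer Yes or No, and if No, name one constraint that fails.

No — the across run A3–B3 sums to 15, not 11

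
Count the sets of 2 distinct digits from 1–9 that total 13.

2 distinct digits from 1–9 sum between 3 and 17.
Enumerating: {4,9}, {5,8}, {6,7}.

3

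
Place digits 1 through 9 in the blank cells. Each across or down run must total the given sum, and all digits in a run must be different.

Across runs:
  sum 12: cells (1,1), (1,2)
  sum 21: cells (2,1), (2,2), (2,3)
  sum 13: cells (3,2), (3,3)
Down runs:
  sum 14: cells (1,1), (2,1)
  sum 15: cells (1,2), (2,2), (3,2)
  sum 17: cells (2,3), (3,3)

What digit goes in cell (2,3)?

9

17 in 2 cells must be {8,9}.
Nothing is forced directly, so branch on (1,1), whose candidates are 5 or 8 or 9. If (1,1) = 5: that forces (1,2) = 7, (2,1) = 9, (2,2) = 5, after which (2,3) would have to be in {7} for the 21 across but in {8,9} for the 17 down — contradiction. If (1,1) = 8: that forces (1,2) = 4, (2,1) = 6, (2,2) = 8, after which (2,3) would have to be in {7} for the 21 across but in {8,9} for the 17 down — contradiction. So (1,1) = 9.
(1,2) = 12 − 9 = 3 completes the 12 across.
(2,1) = 14 − 9 = 5 completes the 14 down.
(2,2) = 7: the only remaining digit allowed by both the 21 across and the 15 down.
(2,3) = 21 − 12 = 9 completes the 21 across.
(3,2) = 15 − 10 = 5 completes the 15 down.
(3,3) = 13 − 5 = 8 completes the 13 across.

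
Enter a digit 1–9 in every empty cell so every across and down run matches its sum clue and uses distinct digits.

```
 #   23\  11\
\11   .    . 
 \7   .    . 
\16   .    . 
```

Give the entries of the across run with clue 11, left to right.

16 in 2 cells must be {7,9}; 23 in 3 cells must be {6,8,9}.
The 7 across and the 23 down share only 6, so R2C1 = 6.
R2C2 = 7 − 6 = 1 completes the 7 across.
Given what's placed, R3C1 must be 9 to fit the 16 across and 23 down.
R3C2 = 16 − 9 = 7 completes the 16 across.
R1C1 = 23 − 15 = 8 completes the 23 down.
R1C2 = 11 − 8 = 3 completes the 11 across.

8 3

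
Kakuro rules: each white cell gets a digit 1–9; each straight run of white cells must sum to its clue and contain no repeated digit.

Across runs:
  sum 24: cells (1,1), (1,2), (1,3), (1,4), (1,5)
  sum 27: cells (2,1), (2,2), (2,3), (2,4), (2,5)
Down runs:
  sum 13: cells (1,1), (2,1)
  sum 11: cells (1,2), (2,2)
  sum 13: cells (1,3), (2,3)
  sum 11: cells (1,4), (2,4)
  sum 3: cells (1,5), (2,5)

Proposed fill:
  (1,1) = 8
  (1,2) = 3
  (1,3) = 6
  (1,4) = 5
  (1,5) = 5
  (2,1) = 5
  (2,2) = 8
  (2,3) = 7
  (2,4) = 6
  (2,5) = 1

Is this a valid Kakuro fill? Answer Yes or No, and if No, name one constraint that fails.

No — the across run (1,1)–(1,5) sums to 27, not 24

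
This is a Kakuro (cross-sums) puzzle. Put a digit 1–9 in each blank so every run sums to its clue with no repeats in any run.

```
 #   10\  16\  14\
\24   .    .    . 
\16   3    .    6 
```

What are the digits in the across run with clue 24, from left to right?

7, 9, 8

24 in 3 cells must be {7,8,9}; 16 in 2 cells must be {7,9}.
R1C1 = 10 − 3 = 7 completes the 10 down.
Given what's placed, R1C2 must be 9 to fit the 24 across and 16 down.
R1C3 = 24 − 16 = 8 completes the 24 across.
R2C2 = 16 − 9 = 7 completes the 16 across.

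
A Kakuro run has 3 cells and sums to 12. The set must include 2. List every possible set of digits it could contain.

3 distinct digits from 1–9 sum between 6 and 24.
Keeping only sets containing 2.

{1,2,9}; {2,3,7}; {2,4,6}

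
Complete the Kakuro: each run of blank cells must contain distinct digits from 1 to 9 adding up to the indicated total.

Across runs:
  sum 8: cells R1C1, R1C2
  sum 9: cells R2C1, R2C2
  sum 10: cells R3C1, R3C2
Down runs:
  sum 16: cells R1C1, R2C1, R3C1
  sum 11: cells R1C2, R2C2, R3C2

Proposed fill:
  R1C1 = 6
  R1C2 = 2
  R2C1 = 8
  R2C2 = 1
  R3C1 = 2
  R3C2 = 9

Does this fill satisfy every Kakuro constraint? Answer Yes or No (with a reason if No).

No — the across run R3C1–R3C2 sums to 11, not 10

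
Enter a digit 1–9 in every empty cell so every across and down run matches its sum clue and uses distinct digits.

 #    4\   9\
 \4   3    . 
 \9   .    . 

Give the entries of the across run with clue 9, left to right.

4 in 2 cells must be {1,3}.
R1C2 = 4 − 3 = 1 completes the 4 across.
R2C1 = 4 − 3 = 1 completes the 4 down.
R2C2 = 9 − 1 = 8 completes the 9 across.

1, 8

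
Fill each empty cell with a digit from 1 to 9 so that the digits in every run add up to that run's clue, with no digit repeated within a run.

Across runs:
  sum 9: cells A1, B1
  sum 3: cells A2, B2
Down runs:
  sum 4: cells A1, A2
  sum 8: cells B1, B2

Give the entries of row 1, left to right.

3 in 2 cells must be {1,2}; 4 in 2 cells must be {1,3}.
The 3 across and the 4 down share only 1, so A2 = 1.
B2 = 3 − 1 = 2 completes the 3 across.
A1 = 4 − 1 = 3 completes the 4 down.
B1 = 9 − 3 = 6 completes the 9 across.

3, 6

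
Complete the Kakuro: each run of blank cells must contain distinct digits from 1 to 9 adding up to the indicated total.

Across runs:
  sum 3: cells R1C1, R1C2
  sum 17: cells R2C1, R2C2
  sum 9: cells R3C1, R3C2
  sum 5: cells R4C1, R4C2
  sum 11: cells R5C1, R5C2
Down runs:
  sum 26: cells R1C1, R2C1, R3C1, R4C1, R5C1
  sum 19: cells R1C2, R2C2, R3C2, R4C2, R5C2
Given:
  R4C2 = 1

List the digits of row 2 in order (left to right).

8 9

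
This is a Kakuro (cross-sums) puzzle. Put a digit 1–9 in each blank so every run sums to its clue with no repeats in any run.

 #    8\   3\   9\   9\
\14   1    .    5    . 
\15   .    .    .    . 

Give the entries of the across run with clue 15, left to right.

7 1 4 3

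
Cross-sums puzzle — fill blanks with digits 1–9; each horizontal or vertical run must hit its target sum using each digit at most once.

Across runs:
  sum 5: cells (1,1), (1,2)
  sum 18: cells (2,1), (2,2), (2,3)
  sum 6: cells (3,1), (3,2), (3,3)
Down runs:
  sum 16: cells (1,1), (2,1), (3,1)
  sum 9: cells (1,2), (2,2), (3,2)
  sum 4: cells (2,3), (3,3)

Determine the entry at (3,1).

6 in 3 cells must be {1,2,3}; 4 in 2 cells must be {1,3}.
Nothing is forced directly, so branch on (2,3), whose candidates are 1 or 3. If (2,3) = 1: then (2,2) would have to be in {8,9} for the 18 across but in {1,2,3,4,5,6} for the 9 down — contradiction. So (2,3) = 3.
Given what's placed, (2,2) must be 6 to fit the 18 across and 9 down.
(3,3) = 4 − 3 = 1 completes the 4 down.
(2,1) = 18 − 9 = 9 completes the 18 across.
(3,2) = 2: the only remaining digit allowed by both the 6 across and the 9 down.
(1,2) = 9 − 8 = 1 completes the 9 down.
(3,1) = 6 − 3 = 3 completes the 6 across.

3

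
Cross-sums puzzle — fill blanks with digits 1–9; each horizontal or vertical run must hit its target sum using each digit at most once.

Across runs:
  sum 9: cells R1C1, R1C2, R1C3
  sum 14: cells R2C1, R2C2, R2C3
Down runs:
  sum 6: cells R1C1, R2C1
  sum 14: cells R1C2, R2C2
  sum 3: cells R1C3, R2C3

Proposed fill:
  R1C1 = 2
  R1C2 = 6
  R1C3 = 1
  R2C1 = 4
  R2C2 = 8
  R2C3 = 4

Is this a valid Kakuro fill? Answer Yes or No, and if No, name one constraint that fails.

No — the down run R1C3–R2C3 sums to 5, not 3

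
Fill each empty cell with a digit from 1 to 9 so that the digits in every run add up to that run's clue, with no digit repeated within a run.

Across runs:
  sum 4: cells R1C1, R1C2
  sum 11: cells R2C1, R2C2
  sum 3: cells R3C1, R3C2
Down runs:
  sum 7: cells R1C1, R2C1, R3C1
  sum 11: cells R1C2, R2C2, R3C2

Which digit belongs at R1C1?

1

4 in 2 cells must be {1,3}; 3 in 2 cells must be {1,2}; 7 in 3 cells must be {1,2,4}.
The 4 across and the 7 down share only 1, so R1C1 = 1.
R1C2 = 4 − 1 = 3 completes the 4 across.
Given what's placed, R3C1 must be 2 to fit the 3 across and 7 down.
R3C2 = 3 − 2 = 1 completes the 3 across.
R2C1 = 7 − 3 = 4 completes the 7 down.
R2C2 = 11 − 4 = 7 completes the 11 across.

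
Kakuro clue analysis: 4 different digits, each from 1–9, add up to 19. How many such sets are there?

11

4 distinct digits from 1–9 sum between 10 and 30.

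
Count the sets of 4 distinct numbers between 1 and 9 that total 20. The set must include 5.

4 distinct digits from 1–9 sum between 10 and 30.
Keeping only sets containing 5.
Enumerating: {1,5,6,8}, {2,4,5,9}, {2,5,6,7}, {3,4,5,8}.

4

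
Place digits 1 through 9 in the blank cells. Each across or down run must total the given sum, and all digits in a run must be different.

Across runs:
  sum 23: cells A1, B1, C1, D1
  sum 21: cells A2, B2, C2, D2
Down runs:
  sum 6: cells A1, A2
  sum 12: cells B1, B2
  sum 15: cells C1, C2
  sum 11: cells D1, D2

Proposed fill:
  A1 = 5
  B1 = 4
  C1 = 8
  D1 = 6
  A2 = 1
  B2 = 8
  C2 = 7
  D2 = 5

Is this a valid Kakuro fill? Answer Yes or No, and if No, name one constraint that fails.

Across: 5+4+8+6=23; 1+8+7+5=21. Down: 5+1=6; 4+8=12; 8+7=15; 6+5=11. No digit repeats within any run.

Yes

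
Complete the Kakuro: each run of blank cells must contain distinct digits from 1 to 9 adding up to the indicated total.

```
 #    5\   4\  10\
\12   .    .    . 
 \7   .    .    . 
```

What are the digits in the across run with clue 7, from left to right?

7 in 3 cells must be {1,2,4}; 4 in 2 cells must be {1,3}.
The 7 across and the 4 down share only 1, so R2C2 = 1.
R1C2 = 4 − 1 = 3 completes the 4 down.
Nothing is forced directly, so branch on R2C1, whose candidates are 2 or 4. If R2C1 = 2: then R1C1 would have to be in {1,2,4,5,7,8} for the 12 across but in {3} for the 5 down — contradiction. So R2C1 = 4.
R1C1 = 5 − 4 = 1 completes the 5 down.
R1C3 = 12 − 4 = 8 completes the 12 across.
R2C3 = 7 − 5 = 2 completes the 7 across.

4 1 2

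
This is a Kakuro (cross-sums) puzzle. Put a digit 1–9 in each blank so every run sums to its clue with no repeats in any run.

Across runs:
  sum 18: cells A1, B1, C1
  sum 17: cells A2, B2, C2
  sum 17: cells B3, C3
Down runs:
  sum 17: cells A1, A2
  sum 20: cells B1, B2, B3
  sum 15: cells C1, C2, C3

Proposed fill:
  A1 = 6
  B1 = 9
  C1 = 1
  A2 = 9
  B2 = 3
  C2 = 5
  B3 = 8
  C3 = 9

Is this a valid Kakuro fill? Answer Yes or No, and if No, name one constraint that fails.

No — the down run A1–A2 sums to 15, not 17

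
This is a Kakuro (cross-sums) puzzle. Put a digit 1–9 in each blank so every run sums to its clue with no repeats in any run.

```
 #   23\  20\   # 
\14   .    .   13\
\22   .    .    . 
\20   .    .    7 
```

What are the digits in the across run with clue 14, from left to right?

6 8

23 in 3 cells must be {6,8,9}.
R2C3 = 13 − 7 = 6 completes the 13 down.
R2C1 = 9: the only remaining digit allowed by both the 22 across and the 23 down.
R2C2 = 22 − 15 = 7 completes the 22 across.
Given what's placed, R3C1 must be 8 to fit the 20 across and 23 down.
R3C2 = 20 − 15 = 5 completes the 20 across.
R1C1 = 23 − 17 = 6 completes the 23 down.
R1C2 = 14 − 6 = 8 completes the 14 across.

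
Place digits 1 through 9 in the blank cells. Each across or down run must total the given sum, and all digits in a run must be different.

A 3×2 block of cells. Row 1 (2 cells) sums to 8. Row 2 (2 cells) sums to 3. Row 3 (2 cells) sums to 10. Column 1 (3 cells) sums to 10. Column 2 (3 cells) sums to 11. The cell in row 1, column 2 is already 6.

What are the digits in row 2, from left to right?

3 in 2 cells must be {1,2}.
(1,1) = 8 − 6 = 2 completes the 8 across.
Given what's placed, (2,1) must be 1 to fit the 3 across and 10 down.
(2,2) = 3 − 1 = 2 completes the 3 across.
(3,1) = 10 − 3 = 7 completes the 10 down.
(3,2) = 10 − 7 = 3 completes the 10 across.

1 2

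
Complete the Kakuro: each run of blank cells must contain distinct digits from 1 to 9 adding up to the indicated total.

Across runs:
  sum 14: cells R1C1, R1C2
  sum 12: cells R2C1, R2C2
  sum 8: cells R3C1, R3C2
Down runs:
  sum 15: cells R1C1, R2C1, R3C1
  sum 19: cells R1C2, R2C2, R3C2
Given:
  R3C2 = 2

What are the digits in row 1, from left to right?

5 9

R3C1 = 8 − 2 = 6 completes the 8 across.
No cell is forced outright now. R1C1 can only be 5 or 8 (the digits allowed by both its 14 across and its 15 down). If R1C1 = 8: then R1C2 would have to be in {6} for the 14 across but in {8,9} for the 19 down — contradiction. So R1C1 = 5.
R1C2 = 14 − 5 = 9 completes the 14 across.
R2C1 = 15 − 11 = 4 completes the 15 down.
R2C2 = 12 − 4 = 8 completes the 12 across.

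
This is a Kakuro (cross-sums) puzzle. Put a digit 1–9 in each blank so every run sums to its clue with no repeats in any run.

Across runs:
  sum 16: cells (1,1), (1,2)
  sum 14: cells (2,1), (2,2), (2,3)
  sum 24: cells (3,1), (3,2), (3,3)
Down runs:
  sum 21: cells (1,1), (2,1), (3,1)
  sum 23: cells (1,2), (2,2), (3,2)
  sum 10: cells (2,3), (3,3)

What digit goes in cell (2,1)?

16 in 2 cells must be {7,9}; 24 in 3 cells must be {7,8,9}; 23 in 3 cells must be {6,8,9}.
Only 9 fits (1,2) under both its across sum 16 and down sum 23.
Given what's placed, (3,2) must be 8 to fit the 24 across and 23 down.
(1,1) = 16 − 9 = 7 completes the 16 across.
(2,2) = 23 − 17 = 6 completes the 23 down.
(3,1) = 9: the only remaining digit allowed by both the 24 across and the 21 down.
(3,3) = 24 − 17 = 7 completes the 24 across.
(2,1) = 21 − 16 = 5 completes the 21 down.

5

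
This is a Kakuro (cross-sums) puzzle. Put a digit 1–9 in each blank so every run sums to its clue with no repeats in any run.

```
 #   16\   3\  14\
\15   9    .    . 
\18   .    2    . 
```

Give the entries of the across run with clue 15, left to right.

16 in 2 cells must be {7,9}; 3 in 2 cells must be {1,2}.
R1C2 = 3 − 2 = 1 completes the 3 down.
R1C3 = 15 − 10 = 5 completes the 15 across.
R2C1 = 16 − 9 = 7 completes the 16 down.
R2C3 = 18 − 9 = 9 completes the 18 across.

9 1 5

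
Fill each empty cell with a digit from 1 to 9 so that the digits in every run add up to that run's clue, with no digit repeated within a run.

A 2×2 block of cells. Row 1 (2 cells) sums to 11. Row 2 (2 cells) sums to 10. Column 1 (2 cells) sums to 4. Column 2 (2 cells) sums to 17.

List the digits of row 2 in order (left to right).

1 9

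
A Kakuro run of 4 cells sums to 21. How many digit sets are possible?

4 distinct digits from 1–9 sum between 10 and 30.

11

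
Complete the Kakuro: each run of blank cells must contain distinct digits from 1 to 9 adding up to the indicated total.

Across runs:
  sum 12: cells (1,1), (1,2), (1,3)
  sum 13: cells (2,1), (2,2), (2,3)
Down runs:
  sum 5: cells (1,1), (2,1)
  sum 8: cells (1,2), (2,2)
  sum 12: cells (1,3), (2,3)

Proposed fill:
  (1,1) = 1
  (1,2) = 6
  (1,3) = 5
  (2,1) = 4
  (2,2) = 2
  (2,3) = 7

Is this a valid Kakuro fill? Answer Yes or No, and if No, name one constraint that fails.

Yes

Across: 1+6+5=12; 4+2+7=13. Down: 1+4=5; 6+2=8; 5+7=12. No digit repeats within any run.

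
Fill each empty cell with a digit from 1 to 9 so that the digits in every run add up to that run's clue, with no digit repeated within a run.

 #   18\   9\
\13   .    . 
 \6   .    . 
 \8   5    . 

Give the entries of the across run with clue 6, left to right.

4 2

Given what's placed, R2C1 must be 4 to fit the 6 across and 18 down.
R2C2 = 6 − 4 = 2 completes the 6 across.
R3C2 = 8 − 5 = 3 completes the 8 across.
R1C1 = 18 − 9 = 9 completes the 18 down.
R1C2 = 13 − 9 = 4 completes the 13 across.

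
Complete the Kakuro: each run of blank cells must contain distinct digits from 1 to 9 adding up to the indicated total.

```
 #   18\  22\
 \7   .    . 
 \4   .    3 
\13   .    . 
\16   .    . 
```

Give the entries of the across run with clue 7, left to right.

3 4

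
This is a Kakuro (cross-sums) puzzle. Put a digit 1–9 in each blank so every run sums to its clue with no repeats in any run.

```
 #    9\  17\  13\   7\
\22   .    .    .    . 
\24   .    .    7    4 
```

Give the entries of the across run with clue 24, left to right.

17 in 2 cells must be {8,9}.
R1C3 = 13 − 7 = 6 completes the 13 down.
R1C4 = 7 − 4 = 3 completes the 7 down.
Given what's placed, R2C2 must be 8 to fit the 24 across and 17 down.
R1C2 = 17 − 8 = 9 completes the 17 down.
R2C1 = 24 − 19 = 5 completes the 24 across.
R1C1 = 22 − 18 = 4 completes the 22 across.

5 8 7 4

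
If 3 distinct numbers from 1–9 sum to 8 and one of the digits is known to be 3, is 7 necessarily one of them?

No

The only way to make 8 from 3 distinct digits under that restriction is {1,3,4}, which does not contain 7.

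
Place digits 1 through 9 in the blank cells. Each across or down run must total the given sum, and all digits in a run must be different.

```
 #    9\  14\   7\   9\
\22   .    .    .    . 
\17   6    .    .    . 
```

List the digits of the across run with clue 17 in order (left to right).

6, 8, 2, 1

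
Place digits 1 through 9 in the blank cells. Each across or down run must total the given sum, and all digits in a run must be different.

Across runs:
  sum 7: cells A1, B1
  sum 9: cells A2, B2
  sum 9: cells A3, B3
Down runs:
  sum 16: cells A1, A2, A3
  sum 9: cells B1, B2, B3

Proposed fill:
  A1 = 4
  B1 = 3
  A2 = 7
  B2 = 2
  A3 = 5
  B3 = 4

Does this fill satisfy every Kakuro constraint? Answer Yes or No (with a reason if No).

Yes

Across: 4+3=7; 7+2=9; 5+4=9. Down: 4+7+5=16; 3+2+4=9. No digit repeats within any run.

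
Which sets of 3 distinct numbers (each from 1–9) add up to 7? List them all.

{1,2,4}

3 distinct digits from 1–9 sum between 6 and 24.
Only one set works: {1,2,4}.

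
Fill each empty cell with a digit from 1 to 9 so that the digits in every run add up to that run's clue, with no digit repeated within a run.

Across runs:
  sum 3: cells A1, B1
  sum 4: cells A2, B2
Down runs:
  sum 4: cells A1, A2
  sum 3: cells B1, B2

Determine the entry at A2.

3

3 in 2 cells must be {1,2}; 4 in 2 cells must be {1,3}.
The 3 across and the 4 down share only 1, so A1 = 1.
B1 = 3 − 1 = 2 completes the 3 across.
A2 = 4 − 1 = 3 completes the 4 down.
B2 = 4 − 3 = 1 completes the 4 across.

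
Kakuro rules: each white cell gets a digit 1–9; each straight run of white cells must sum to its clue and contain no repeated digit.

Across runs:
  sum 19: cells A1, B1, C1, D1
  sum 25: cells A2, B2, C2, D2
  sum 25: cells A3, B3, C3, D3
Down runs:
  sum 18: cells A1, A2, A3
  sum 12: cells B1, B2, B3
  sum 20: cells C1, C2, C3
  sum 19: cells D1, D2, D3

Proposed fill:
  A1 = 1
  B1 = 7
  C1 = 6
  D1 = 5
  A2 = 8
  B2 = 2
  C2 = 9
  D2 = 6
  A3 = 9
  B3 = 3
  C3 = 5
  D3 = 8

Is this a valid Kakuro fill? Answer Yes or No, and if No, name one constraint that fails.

Yes

Across: 1+7+6+5=19; 8+2+9+6=25; 9+3+5+8=25. Down: 1+8+9=18; 7+2+3=12; 6+9+5=20; 5+6+8=19. No digit repeats within any run.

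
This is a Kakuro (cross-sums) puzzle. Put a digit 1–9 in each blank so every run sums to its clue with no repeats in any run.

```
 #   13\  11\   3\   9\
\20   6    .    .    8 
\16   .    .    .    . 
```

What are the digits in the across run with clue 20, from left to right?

3 in 2 cells must be {1,2}.
R2C1 = 13 − 6 = 7 completes the 13 down.
R2C4 = 9 − 8 = 1 completes the 9 down.
R2C3 = 2: the only remaining digit allowed by both the 16 across and the 3 down.
R1C3 = 3 − 2 = 1 completes the 3 down.
R2C2 = 16 − 10 = 6 completes the 16 across.
R1C2 = 20 − 15 = 5 completes the 20 across.

6 5 1 8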